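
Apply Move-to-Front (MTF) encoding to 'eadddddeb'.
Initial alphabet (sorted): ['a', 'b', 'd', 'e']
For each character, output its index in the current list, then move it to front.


MTF encoding:
'e': index 3 in ['a', 'b', 'd', 'e'] -> ['e', 'a', 'b', 'd']
'a': index 1 in ['e', 'a', 'b', 'd'] -> ['a', 'e', 'b', 'd']
'd': index 3 in ['a', 'e', 'b', 'd'] -> ['d', 'a', 'e', 'b']
'd': index 0 in ['d', 'a', 'e', 'b'] -> ['d', 'a', 'e', 'b']
'd': index 0 in ['d', 'a', 'e', 'b'] -> ['d', 'a', 'e', 'b']
'd': index 0 in ['d', 'a', 'e', 'b'] -> ['d', 'a', 'e', 'b']
'd': index 0 in ['d', 'a', 'e', 'b'] -> ['d', 'a', 'e', 'b']
'e': index 2 in ['d', 'a', 'e', 'b'] -> ['e', 'd', 'a', 'b']
'b': index 3 in ['e', 'd', 'a', 'b'] -> ['b', 'e', 'd', 'a']


Output: [3, 1, 3, 0, 0, 0, 0, 2, 3]


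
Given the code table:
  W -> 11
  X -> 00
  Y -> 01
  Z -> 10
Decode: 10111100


Decoding:
10 -> Z
11 -> W
11 -> W
00 -> X


Result: ZWWX


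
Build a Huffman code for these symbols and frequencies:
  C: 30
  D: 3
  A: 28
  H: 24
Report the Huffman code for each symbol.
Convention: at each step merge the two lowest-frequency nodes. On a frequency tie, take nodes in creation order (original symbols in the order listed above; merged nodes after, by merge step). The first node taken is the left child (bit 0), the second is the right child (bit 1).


Huffman tree construction:
Step 1: Merge D(3) + H(24) = 27
Step 2: Merge (D+H)(27) + A(28) = 55
Step 3: Merge C(30) + ((D+H)+A)(55) = 85
Read each symbol's code off the tree from the root (left child = 0, right child = 1).

Codes:
  C: 0 (length 1)
  D: 100 (length 3)
  A: 11 (length 2)
  H: 101 (length 3)
Average code length: 167/85 = 1.9647 bits/symbol


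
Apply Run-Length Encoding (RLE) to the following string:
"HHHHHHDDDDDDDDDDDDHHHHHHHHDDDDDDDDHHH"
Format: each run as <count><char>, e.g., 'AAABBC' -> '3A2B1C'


Scanning runs left to right:
  i=0: run of 'H' x 6 -> '6H'
  i=6: run of 'D' x 12 -> '12D'
  i=18: run of 'H' x 8 -> '8H'
  i=26: run of 'D' x 8 -> '8D'
  i=34: run of 'H' x 3 -> '3H'

RLE = 6H12D8H8D3H


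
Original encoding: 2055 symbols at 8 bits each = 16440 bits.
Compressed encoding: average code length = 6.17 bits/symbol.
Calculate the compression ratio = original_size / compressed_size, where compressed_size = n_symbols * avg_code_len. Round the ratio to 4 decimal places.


original_size = n_symbols * orig_bits = 2055 * 8 = 16440 bits
compressed_size = n_symbols * avg_code_len = 2055 * 6.17 = 12679.35 bits
ratio = original_size / compressed_size = 16440 / 12679.35 = 1.2966

Compression ratio = 1.2966


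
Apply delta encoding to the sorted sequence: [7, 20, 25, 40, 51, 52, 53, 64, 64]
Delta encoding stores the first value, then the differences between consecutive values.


First value: 7
Deltas:
  20 - 7 = 13
  25 - 20 = 5
  40 - 25 = 15
  51 - 40 = 11
  52 - 51 = 1
  53 - 52 = 1
  64 - 53 = 11
  64 - 64 = 0


Delta encoded: [7, 13, 5, 15, 11, 1, 1, 11, 0]


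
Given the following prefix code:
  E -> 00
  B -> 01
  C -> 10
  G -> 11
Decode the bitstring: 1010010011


Decoding step by step:
Bits 10 -> C
Bits 10 -> C
Bits 01 -> B
Bits 00 -> E
Bits 11 -> G


Decoded message: CCBEG


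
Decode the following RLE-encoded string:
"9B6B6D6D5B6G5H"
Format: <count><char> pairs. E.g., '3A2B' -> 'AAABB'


Expanding each <count><char> pair:
  9B -> 'BBBBBBBBB'
  6B -> 'BBBBBB'
  6D -> 'DDDDDD'
  6D -> 'DDDDDD'
  5B -> 'BBBBB'
  6G -> 'GGGGGG'
  5H -> 'HHHHH'

Decoded = BBBBBBBBBBBBBBBDDDDDDDDDDDDBBBBBGGGGGGHHHHH


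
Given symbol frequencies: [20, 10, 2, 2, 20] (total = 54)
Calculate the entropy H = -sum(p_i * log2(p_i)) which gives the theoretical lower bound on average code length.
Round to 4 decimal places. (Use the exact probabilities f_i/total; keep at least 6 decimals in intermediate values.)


Per-symbol terms -p_i * log2(p_i) with p_i = f_i/54:
  p = 20/54 = 0.370370: log2(p) = -1.432959, -p*log2(p) = 0.530726
  p = 10/54 = 0.185185: log2(p) = -2.432959, -p*log2(p) = 0.450548
  p = 2/54 = 0.037037: log2(p) = -4.754888, -p*log2(p) = 0.176107
  p = 2/54 = 0.037037: log2(p) = -4.754888, -p*log2(p) = 0.176107
  p = 20/54 = 0.370370: log2(p) = -1.432959, -p*log2(p) = 0.530726
H = 0.530726 + 0.450548 + 0.176107 + 0.176107 + 0.530726 = 1.864214

H = 1.8642 bits/symbol


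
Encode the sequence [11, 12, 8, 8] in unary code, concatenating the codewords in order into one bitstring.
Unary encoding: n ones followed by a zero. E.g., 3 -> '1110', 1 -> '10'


Encode each number as n ones followed by a terminating 0:
  11 -> 111111111110 (12 bits)
  12 -> 1111111111110 (13 bits)
  8 -> 111111110 (9 bits)
  8 -> 111111110 (9 bits)
Total length = 12 + 13 + 9 + 9 = 43 bits.

Unary([11, 12, 8, 8]) = 1111111111101111111111110111111110111111110 (43 bits)


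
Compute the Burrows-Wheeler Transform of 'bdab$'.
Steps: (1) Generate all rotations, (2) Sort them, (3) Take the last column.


Rotations (sorted):
  0: $bdab -> last char: b
  1: ab$bd -> last char: d
  2: b$bda -> last char: a
  3: bdab$ -> last char: $
  4: dab$b -> last char: b


BWT = bda$b


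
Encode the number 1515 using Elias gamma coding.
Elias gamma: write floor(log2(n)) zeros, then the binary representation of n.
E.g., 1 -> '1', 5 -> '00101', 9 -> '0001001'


num_bits = floor(log2(1515)) + 1 = 11
leading_zeros = num_bits - 1 = 10
binary(1515) = 10111101011

Elias gamma(1515) = '0000000000' + '10111101011' = 000000000010111101011 (21 bits)


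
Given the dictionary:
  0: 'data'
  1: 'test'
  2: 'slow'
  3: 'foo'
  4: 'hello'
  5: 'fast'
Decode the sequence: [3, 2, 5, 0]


Look up each index in the dictionary:
  3 -> 'foo'
  2 -> 'slow'
  5 -> 'fast'
  0 -> 'data'

Decoded: "foo slow fast data"


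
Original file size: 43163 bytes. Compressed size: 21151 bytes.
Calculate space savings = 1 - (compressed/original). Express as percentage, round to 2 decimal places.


ratio = compressed/original = 21151/43163 = 0.490026
savings = 1 - ratio = 1 - 0.490026 = 0.509974
as a percentage: 0.509974 * 100 = 51.0%

Space savings = 1 - 21151/43163 = 51.0%


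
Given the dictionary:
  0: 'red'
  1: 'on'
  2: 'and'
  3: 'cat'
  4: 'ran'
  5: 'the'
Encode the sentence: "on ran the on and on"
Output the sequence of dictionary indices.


Look up each word in the dictionary:
  'on' -> 1
  'ran' -> 4
  'the' -> 5
  'on' -> 1
  'and' -> 2
  'on' -> 1

Encoded: [1, 4, 5, 1, 2, 1]


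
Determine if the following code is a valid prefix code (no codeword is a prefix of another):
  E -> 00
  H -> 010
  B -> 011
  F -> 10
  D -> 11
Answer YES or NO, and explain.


Checking each pair (does one codeword prefix another?):
  E='00' vs H='010': no prefix
  E='00' vs B='011': no prefix
  E='00' vs F='10': no prefix
  E='00' vs D='11': no prefix
  H='010' vs E='00': no prefix
  H='010' vs B='011': no prefix
  H='010' vs F='10': no prefix
  H='010' vs D='11': no prefix
  B='011' vs E='00': no prefix
  B='011' vs H='010': no prefix
  B='011' vs F='10': no prefix
  B='011' vs D='11': no prefix
  F='10' vs E='00': no prefix
  F='10' vs H='010': no prefix
  F='10' vs B='011': no prefix
  F='10' vs D='11': no prefix
  D='11' vs E='00': no prefix
  D='11' vs H='010': no prefix
  D='11' vs B='011': no prefix
  D='11' vs F='10': no prefix
No violation found over all pairs.

YES -- this is a valid prefix code. No codeword is a prefix of any other codeword.


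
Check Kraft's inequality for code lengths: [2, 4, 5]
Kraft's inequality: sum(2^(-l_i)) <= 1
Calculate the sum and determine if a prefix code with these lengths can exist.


Sum = 2^(-2) + 2^(-4) + 2^(-5)
    = 0.25 + 0.0625 + 0.03125
    = 11/32 = 0.34375
Since 0.34375 <= 1, Kraft's inequality IS satisfied.
A prefix code with these lengths CAN exist.

Kraft sum = 0.34375. Satisfied.


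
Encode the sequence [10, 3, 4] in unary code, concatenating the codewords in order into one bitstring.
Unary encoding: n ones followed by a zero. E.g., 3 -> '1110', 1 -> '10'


Encode each number as n ones followed by a terminating 0:
  10 -> 11111111110 (11 bits)
  3 -> 1110 (4 bits)
  4 -> 11110 (5 bits)
Total length = 11 + 4 + 5 = 20 bits.

Unary([10, 3, 4]) = 11111111110111011110 (20 bits)


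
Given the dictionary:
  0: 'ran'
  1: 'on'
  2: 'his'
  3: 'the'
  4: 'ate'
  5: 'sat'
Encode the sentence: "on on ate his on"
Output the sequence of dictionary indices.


Look up each word in the dictionary:
  'on' -> 1
  'on' -> 1
  'ate' -> 4
  'his' -> 2
  'on' -> 1

Encoded: [1, 1, 4, 2, 1]


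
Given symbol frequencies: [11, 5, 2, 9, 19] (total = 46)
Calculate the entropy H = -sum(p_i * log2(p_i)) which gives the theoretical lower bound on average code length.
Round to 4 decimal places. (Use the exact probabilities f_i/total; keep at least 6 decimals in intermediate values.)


Per-symbol terms -p_i * log2(p_i) with p_i = f_i/46:
  p = 11/46 = 0.239130: log2(p) = -2.064130, -p*log2(p) = 0.493596
  p = 5/46 = 0.108696: log2(p) = -3.201634, -p*log2(p) = 0.348004
  p = 2/46 = 0.043478: log2(p) = -4.523562, -p*log2(p) = 0.196677
  p = 9/46 = 0.195652: log2(p) = -2.353637, -p*log2(p) = 0.460494
  p = 19/46 = 0.413043: log2(p) = -1.275634, -p*log2(p) = 0.526892
H = 0.493596 + 0.348004 + 0.196677 + 0.460494 + 0.526892 = 2.025663

H = 2.0257 bits/symbol


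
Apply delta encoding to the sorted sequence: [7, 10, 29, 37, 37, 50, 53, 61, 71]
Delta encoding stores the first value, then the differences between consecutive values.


First value: 7
Deltas:
  10 - 7 = 3
  29 - 10 = 19
  37 - 29 = 8
  37 - 37 = 0
  50 - 37 = 13
  53 - 50 = 3
  61 - 53 = 8
  71 - 61 = 10


Delta encoded: [7, 3, 19, 8, 0, 13, 3, 8, 10]


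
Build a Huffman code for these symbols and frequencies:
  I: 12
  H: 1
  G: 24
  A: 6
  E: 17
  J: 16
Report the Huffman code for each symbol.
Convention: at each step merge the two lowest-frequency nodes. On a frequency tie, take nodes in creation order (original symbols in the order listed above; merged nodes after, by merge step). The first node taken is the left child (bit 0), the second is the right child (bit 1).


Huffman tree construction:
Step 1: Merge H(1) + A(6) = 7
Step 2: Merge (H+A)(7) + I(12) = 19
Step 3: Merge J(16) + E(17) = 33
Step 4: Merge ((H+A)+I)(19) + G(24) = 43
Step 5: Merge (J+E)(33) + (((H+A)+I)+G)(43) = 76
Read each symbol's code off the tree from the root (left child = 0, right child = 1).

Codes:
  I: 101 (length 3)
  H: 1000 (length 4)
  G: 11 (length 2)
  A: 1001 (length 4)
  E: 01 (length 2)
  J: 00 (length 2)
Average code length: 178/76 = 2.3421 bits/symbol


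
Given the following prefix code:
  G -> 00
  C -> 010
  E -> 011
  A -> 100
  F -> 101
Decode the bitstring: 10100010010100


Decoding step by step:
Bits 101 -> F
Bits 00 -> G
Bits 010 -> C
Bits 010 -> C
Bits 100 -> A


Decoded message: FGCCA


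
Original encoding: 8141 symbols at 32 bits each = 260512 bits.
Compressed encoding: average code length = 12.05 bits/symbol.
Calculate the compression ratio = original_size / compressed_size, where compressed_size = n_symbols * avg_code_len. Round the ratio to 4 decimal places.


original_size = n_symbols * orig_bits = 8141 * 32 = 260512 bits
compressed_size = n_symbols * avg_code_len = 8141 * 12.05 = 98099.05 bits
ratio = original_size / compressed_size = 260512 / 98099.05 = 2.6556

Compression ratio = 2.6556


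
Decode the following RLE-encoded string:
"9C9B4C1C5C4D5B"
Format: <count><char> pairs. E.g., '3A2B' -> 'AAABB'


Expanding each <count><char> pair:
  9C -> 'CCCCCCCCC'
  9B -> 'BBBBBBBBB'
  4C -> 'CCCC'
  1C -> 'C'
  5C -> 'CCCCC'
  4D -> 'DDDD'
  5B -> 'BBBBB'

Decoded = CCCCCCCCCBBBBBBBBBCCCCCCCCCCDDDDBBBBB


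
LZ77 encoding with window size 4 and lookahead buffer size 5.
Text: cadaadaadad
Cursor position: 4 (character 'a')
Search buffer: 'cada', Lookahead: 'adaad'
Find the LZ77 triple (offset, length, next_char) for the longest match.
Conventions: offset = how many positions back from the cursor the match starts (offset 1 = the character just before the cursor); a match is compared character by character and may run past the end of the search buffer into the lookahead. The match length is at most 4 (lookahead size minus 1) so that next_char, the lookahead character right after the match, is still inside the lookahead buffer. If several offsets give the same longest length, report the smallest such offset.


Try each offset into the search buffer:
  offset=1 (pos 3, char 'a'): match length 1
  offset=2 (pos 2, char 'd'): match length 0
  offset=3 (pos 1, char 'a'): match length 4
  offset=4 (pos 0, char 'c'): match length 0
Longest match has length 4 at offset 3.
next_char = character at position 4 + 4 = 8 -> 'd'

Best match: offset=3, length=4 (matching 'adaa' starting at position 1)
LZ77 triple: (3, 4, 'd')


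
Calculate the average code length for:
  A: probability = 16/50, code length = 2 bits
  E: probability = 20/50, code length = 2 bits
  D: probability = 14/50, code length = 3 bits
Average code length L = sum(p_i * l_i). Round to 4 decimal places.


Weighted contributions p_i * l_i:
  A: (16/50) * 2 = 32/50
  E: (20/50) * 2 = 40/50
  D: (14/50) * 3 = 42/50
Sum = (32 + 40 + 42)/50 = 114/50

L = 114/50 = 2.2800 bits/symbol


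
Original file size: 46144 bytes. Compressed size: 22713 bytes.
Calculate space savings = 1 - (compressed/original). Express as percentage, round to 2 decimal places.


ratio = compressed/original = 22713/46144 = 0.49222
savings = 1 - ratio = 1 - 0.49222 = 0.50778
as a percentage: 0.50778 * 100 = 50.78%

Space savings = 1 - 22713/46144 = 50.78%


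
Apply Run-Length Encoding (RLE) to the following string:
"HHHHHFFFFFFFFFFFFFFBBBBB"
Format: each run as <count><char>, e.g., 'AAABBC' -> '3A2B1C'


Scanning runs left to right:
  i=0: run of 'H' x 5 -> '5H'
  i=5: run of 'F' x 14 -> '14F'
  i=19: run of 'B' x 5 -> '5B'

RLE = 5H14F5B


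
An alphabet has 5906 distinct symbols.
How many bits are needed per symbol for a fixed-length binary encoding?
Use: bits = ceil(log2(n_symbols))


log2(5906) = 12.528
Bracket: 2^12 = 4096 < 5906 <= 2^13 = 8192
So ceil(log2(5906)) = 13

bits = ceil(log2(5906)) = ceil(12.528) = 13 bits


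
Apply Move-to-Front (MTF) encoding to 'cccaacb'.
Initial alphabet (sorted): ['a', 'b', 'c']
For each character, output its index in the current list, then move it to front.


MTF encoding:
'c': index 2 in ['a', 'b', 'c'] -> ['c', 'a', 'b']
'c': index 0 in ['c', 'a', 'b'] -> ['c', 'a', 'b']
'c': index 0 in ['c', 'a', 'b'] -> ['c', 'a', 'b']
'a': index 1 in ['c', 'a', 'b'] -> ['a', 'c', 'b']
'a': index 0 in ['a', 'c', 'b'] -> ['a', 'c', 'b']
'c': index 1 in ['a', 'c', 'b'] -> ['c', 'a', 'b']
'b': index 2 in ['c', 'a', 'b'] -> ['b', 'c', 'a']


Output: [2, 0, 0, 1, 0, 1, 2]


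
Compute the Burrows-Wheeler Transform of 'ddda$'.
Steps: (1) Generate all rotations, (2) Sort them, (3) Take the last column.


Rotations (sorted):
  0: $ddda -> last char: a
  1: a$ddd -> last char: d
  2: da$dd -> last char: d
  3: dda$d -> last char: d
  4: ddda$ -> last char: $


BWT = addd$


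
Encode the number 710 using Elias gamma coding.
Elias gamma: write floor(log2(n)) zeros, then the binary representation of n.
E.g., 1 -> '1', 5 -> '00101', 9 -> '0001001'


num_bits = floor(log2(710)) + 1 = 10
leading_zeros = num_bits - 1 = 9
binary(710) = 1011000110

Elias gamma(710) = '000000000' + '1011000110' = 0000000001011000110 (19 bits)


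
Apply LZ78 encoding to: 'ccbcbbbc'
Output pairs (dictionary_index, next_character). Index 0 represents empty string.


LZ78 encoding steps:
Dictionary: {0: ''}
Step 1: w='' (idx 0), next='c' -> output (0, 'c'), add 'c' as idx 1
Step 2: w='c' (idx 1), next='b' -> output (1, 'b'), add 'cb' as idx 2
Step 3: w='cb' (idx 2), next='b' -> output (2, 'b'), add 'cbb' as idx 3
Step 4: w='' (idx 0), next='b' -> output (0, 'b'), add 'b' as idx 4
Step 5: w='c' (idx 1), end of input -> output (1, '')


Encoded: [(0, 'c'), (1, 'b'), (2, 'b'), (0, 'b'), (1, '')]


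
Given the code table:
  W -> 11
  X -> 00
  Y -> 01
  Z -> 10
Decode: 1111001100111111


Decoding:
11 -> W
11 -> W
00 -> X
11 -> W
00 -> X
11 -> W
11 -> W
11 -> W


Result: WWXWXWWW


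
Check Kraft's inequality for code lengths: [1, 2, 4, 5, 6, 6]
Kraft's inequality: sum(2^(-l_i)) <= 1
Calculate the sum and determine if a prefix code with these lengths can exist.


Sum = 2^(-1) + 2^(-2) + 2^(-4) + 2^(-5) + 2^(-6) + 2^(-6)
    = 0.5 + 0.25 + 0.0625 + 0.03125 + 0.015625 + 0.015625
    = 56/64 = 0.875
Since 0.875 <= 1, Kraft's inequality IS satisfied.
A prefix code with these lengths CAN exist.

Kraft sum = 0.875. Satisfied.


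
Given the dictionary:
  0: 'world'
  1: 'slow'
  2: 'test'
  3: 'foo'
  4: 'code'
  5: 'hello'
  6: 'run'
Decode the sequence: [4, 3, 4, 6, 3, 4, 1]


Look up each index in the dictionary:
  4 -> 'code'
  3 -> 'foo'
  4 -> 'code'
  6 -> 'run'
  3 -> 'foo'
  4 -> 'code'
  1 -> 'slow'

Decoded: "code foo code run foo code slow"


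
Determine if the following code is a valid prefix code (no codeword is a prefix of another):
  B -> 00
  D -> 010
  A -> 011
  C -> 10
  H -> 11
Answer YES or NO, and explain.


Checking each pair (does one codeword prefix another?):
  B='00' vs D='010': no prefix
  B='00' vs A='011': no prefix
  B='00' vs C='10': no prefix
  B='00' vs H='11': no prefix
  D='010' vs B='00': no prefix
  D='010' vs A='011': no prefix
  D='010' vs C='10': no prefix
  D='010' vs H='11': no prefix
  A='011' vs B='00': no prefix
  A='011' vs D='010': no prefix
  A='011' vs C='10': no prefix
  A='011' vs H='11': no prefix
  C='10' vs B='00': no prefix
  C='10' vs D='010': no prefix
  C='10' vs A='011': no prefix
  C='10' vs H='11': no prefix
  H='11' vs B='00': no prefix
  H='11' vs D='010': no prefix
  H='11' vs A='011': no prefix
  H='11' vs C='10': no prefix
No violation found over all pairs.

YES -- this is a valid prefix code. No codeword is a prefix of any other codeword.


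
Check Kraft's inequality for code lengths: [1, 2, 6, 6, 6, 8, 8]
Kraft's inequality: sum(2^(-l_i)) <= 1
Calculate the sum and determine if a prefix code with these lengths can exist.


Sum = 2^(-1) + 2^(-2) + 2^(-6) + 2^(-6) + 2^(-6) + 2^(-8) + 2^(-8)
    = 0.5 + 0.25 + 0.015625 + 0.015625 + 0.015625 + 0.00390625 + 0.00390625
    = 206/256 = 0.8046875
Since 0.8046875 <= 1, Kraft's inequality IS satisfied.
A prefix code with these lengths CAN exist.

Kraft sum = 0.8046875. Satisfied.


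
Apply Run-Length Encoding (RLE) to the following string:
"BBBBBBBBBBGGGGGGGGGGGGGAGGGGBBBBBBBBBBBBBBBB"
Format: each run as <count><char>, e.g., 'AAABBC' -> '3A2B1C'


Scanning runs left to right:
  i=0: run of 'B' x 10 -> '10B'
  i=10: run of 'G' x 13 -> '13G'
  i=23: run of 'A' x 1 -> '1A'
  i=24: run of 'G' x 4 -> '4G'
  i=28: run of 'B' x 16 -> '16B'

RLE = 10B13G1A4G16B


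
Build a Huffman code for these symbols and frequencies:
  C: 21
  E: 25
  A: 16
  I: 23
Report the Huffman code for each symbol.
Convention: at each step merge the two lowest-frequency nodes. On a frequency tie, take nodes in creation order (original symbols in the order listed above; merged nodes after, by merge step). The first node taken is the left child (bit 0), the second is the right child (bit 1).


Huffman tree construction:
Step 1: Merge A(16) + C(21) = 37
Step 2: Merge I(23) + E(25) = 48
Step 3: Merge (A+C)(37) + (I+E)(48) = 85
Read each symbol's code off the tree from the root (left child = 0, right child = 1).

Codes:
  C: 01 (length 2)
  E: 11 (length 2)
  A: 00 (length 2)
  I: 10 (length 2)
Average code length: 170/85 = 2.0000 bits/symbol


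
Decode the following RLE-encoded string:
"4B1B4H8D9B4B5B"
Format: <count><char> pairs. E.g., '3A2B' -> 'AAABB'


Expanding each <count><char> pair:
  4B -> 'BBBB'
  1B -> 'B'
  4H -> 'HHHH'
  8D -> 'DDDDDDDD'
  9B -> 'BBBBBBBBB'
  4B -> 'BBBB'
  5B -> 'BBBBB'

Decoded = BBBBBHHHHDDDDDDDDBBBBBBBBBBBBBBBBBB


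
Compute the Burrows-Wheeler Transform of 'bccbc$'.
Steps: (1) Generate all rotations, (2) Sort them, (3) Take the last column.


Rotations (sorted):
  0: $bccbc -> last char: c
  1: bc$bcc -> last char: c
  2: bccbc$ -> last char: $
  3: c$bccb -> last char: b
  4: cbc$bc -> last char: c
  5: ccbc$b -> last char: b


BWT = cc$bcb


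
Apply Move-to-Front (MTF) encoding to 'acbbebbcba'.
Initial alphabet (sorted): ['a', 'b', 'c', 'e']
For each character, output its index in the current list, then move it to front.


MTF encoding:
'a': index 0 in ['a', 'b', 'c', 'e'] -> ['a', 'b', 'c', 'e']
'c': index 2 in ['a', 'b', 'c', 'e'] -> ['c', 'a', 'b', 'e']
'b': index 2 in ['c', 'a', 'b', 'e'] -> ['b', 'c', 'a', 'e']
'b': index 0 in ['b', 'c', 'a', 'e'] -> ['b', 'c', 'a', 'e']
'e': index 3 in ['b', 'c', 'a', 'e'] -> ['e', 'b', 'c', 'a']
'b': index 1 in ['e', 'b', 'c', 'a'] -> ['b', 'e', 'c', 'a']
'b': index 0 in ['b', 'e', 'c', 'a'] -> ['b', 'e', 'c', 'a']
'c': index 2 in ['b', 'e', 'c', 'a'] -> ['c', 'b', 'e', 'a']
'b': index 1 in ['c', 'b', 'e', 'a'] -> ['b', 'c', 'e', 'a']
'a': index 3 in ['b', 'c', 'e', 'a'] -> ['a', 'b', 'c', 'e']


Output: [0, 2, 2, 0, 3, 1, 0, 2, 1, 3]


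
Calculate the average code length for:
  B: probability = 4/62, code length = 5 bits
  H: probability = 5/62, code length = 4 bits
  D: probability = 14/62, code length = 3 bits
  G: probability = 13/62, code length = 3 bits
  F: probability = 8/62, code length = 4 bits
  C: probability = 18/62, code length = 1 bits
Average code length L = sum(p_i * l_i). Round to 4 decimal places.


Weighted contributions p_i * l_i:
  B: (4/62) * 5 = 20/62
  H: (5/62) * 4 = 20/62
  D: (14/62) * 3 = 42/62
  G: (13/62) * 3 = 39/62
  F: (8/62) * 4 = 32/62
  C: (18/62) * 1 = 18/62
Sum = (20 + 20 + 42 + 39 + 32 + 18)/62 = 171/62

L = 171/62 = 2.7581 bits/symbol


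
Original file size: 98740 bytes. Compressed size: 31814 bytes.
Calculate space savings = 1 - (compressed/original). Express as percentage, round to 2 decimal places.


ratio = compressed/original = 31814/98740 = 0.3222
savings = 1 - ratio = 1 - 0.3222 = 0.6778
as a percentage: 0.6778 * 100 = 67.78%

Space savings = 1 - 31814/98740 = 67.78%


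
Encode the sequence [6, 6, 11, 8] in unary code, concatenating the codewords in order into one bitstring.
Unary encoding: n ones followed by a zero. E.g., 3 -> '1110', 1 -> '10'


Encode each number as n ones followed by a terminating 0:
  6 -> 1111110 (7 bits)
  6 -> 1111110 (7 bits)
  11 -> 111111111110 (12 bits)
  8 -> 111111110 (9 bits)
Total length = 7 + 7 + 12 + 9 = 35 bits.

Unary([6, 6, 11, 8]) = 11111101111110111111111110111111110 (35 bits)


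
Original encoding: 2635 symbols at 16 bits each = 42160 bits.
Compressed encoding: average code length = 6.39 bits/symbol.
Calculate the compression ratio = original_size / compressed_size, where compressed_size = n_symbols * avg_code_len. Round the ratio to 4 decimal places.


original_size = n_symbols * orig_bits = 2635 * 16 = 42160 bits
compressed_size = n_symbols * avg_code_len = 2635 * 6.39 = 16837.65 bits
ratio = original_size / compressed_size = 42160 / 16837.65 = 2.5039

Compression ratio = 2.5039


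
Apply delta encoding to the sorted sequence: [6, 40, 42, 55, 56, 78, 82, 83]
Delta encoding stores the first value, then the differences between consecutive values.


First value: 6
Deltas:
  40 - 6 = 34
  42 - 40 = 2
  55 - 42 = 13
  56 - 55 = 1
  78 - 56 = 22
  82 - 78 = 4
  83 - 82 = 1


Delta encoded: [6, 34, 2, 13, 1, 22, 4, 1]


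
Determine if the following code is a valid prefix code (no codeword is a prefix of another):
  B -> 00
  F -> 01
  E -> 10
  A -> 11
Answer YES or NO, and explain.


Checking each pair (does one codeword prefix another?):
  B='00' vs F='01': no prefix
  B='00' vs E='10': no prefix
  B='00' vs A='11': no prefix
  F='01' vs B='00': no prefix
  F='01' vs E='10': no prefix
  F='01' vs A='11': no prefix
  E='10' vs B='00': no prefix
  E='10' vs F='01': no prefix
  E='10' vs A='11': no prefix
  A='11' vs B='00': no prefix
  A='11' vs F='01': no prefix
  A='11' vs E='10': no prefix
No violation found over all pairs.

YES -- this is a valid prefix code. No codeword is a prefix of any other codeword.


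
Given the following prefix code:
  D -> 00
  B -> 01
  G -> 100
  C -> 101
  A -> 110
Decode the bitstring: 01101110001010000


Decoding step by step:
Bits 01 -> B
Bits 101 -> C
Bits 110 -> A
Bits 00 -> D
Bits 101 -> C
Bits 00 -> D
Bits 00 -> D


Decoded message: BCADCDD


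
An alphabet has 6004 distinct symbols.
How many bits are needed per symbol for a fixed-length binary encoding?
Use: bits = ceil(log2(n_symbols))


log2(6004) = 12.5517
Bracket: 2^12 = 4096 < 6004 <= 2^13 = 8192
So ceil(log2(6004)) = 13

bits = ceil(log2(6004)) = ceil(12.5517) = 13 bits


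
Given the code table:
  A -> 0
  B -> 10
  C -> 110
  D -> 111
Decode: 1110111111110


Decoding:
111 -> D
0 -> A
111 -> D
111 -> D
110 -> C


Result: DADDC


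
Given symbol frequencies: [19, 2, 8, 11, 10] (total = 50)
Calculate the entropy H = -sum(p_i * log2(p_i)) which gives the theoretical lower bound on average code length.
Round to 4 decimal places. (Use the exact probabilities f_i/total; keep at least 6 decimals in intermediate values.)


Per-symbol terms -p_i * log2(p_i) with p_i = f_i/50:
  p = 19/50 = 0.380000: log2(p) = -1.395929, -p*log2(p) = 0.530453
  p = 2/50 = 0.040000: log2(p) = -4.643856, -p*log2(p) = 0.185754
  p = 8/50 = 0.160000: log2(p) = -2.643856, -p*log2(p) = 0.423017
  p = 11/50 = 0.220000: log2(p) = -2.184425, -p*log2(p) = 0.480573
  p = 10/50 = 0.200000: log2(p) = -2.321928, -p*log2(p) = 0.464386
H = 0.530453 + 0.185754 + 0.423017 + 0.480573 + 0.464386 = 2.084183

H = 2.0842 bits/symbol


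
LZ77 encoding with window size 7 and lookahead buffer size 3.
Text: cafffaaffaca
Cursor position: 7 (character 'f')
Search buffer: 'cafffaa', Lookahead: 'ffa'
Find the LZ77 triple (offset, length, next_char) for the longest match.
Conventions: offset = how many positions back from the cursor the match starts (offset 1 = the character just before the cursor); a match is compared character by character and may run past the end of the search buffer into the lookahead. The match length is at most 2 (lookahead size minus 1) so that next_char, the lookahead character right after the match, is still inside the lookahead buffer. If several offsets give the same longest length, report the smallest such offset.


Try each offset into the search buffer:
  offset=1 (pos 6, char 'a'): match length 0
  offset=2 (pos 5, char 'a'): match length 0
  offset=3 (pos 4, char 'f'): match length 1
  offset=4 (pos 3, char 'f'): match length 2
  offset=5 (pos 2, char 'f'): match length 2
  offset=6 (pos 1, char 'a'): match length 0
  offset=7 (pos 0, char 'c'): match length 0
Longest match has length 2, found at offsets 4, 5; take the smallest, offset 4.
next_char = character at position 7 + 2 = 9 -> 'a'

Best match: offset=4, length=2 (matching 'ff' starting at position 3)
LZ77 triple: (4, 2, 'a')


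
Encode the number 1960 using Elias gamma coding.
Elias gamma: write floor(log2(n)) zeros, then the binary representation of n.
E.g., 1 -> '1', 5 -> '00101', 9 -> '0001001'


num_bits = floor(log2(1960)) + 1 = 11
leading_zeros = num_bits - 1 = 10
binary(1960) = 11110101000

Elias gamma(1960) = '0000000000' + '11110101000' = 000000000011110101000 (21 bits)


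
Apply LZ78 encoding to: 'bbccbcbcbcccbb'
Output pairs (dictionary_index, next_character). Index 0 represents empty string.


LZ78 encoding steps:
Dictionary: {0: ''}
Step 1: w='' (idx 0), next='b' -> output (0, 'b'), add 'b' as idx 1
Step 2: w='b' (idx 1), next='c' -> output (1, 'c'), add 'bc' as idx 2
Step 3: w='' (idx 0), next='c' -> output (0, 'c'), add 'c' as idx 3
Step 4: w='bc' (idx 2), next='b' -> output (2, 'b'), add 'bcb' as idx 4
Step 5: w='c' (idx 3), next='b' -> output (3, 'b'), add 'cb' as idx 5
Step 6: w='c' (idx 3), next='c' -> output (3, 'c'), add 'cc' as idx 6
Step 7: w='cb' (idx 5), next='b' -> output (5, 'b'), add 'cbb' as idx 7


Encoded: [(0, 'b'), (1, 'c'), (0, 'c'), (2, 'b'), (3, 'b'), (3, 'c'), (5, 'b')]


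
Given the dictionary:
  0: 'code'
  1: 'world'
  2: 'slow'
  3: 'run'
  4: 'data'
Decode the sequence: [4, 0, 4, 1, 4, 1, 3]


Look up each index in the dictionary:
  4 -> 'data'
  0 -> 'code'
  4 -> 'data'
  1 -> 'world'
  4 -> 'data'
  1 -> 'world'
  3 -> 'run'

Decoded: "data code data world data world run"


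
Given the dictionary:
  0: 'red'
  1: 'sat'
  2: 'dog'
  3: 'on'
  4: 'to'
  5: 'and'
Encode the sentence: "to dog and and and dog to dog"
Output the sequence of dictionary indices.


Look up each word in the dictionary:
  'to' -> 4
  'dog' -> 2
  'and' -> 5
  'and' -> 5
  'and' -> 5
  'dog' -> 2
  'to' -> 4
  'dog' -> 2

Encoded: [4, 2, 5, 5, 5, 2, 4, 2]


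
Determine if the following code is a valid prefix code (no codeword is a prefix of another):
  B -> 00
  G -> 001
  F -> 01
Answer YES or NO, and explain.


Checking each pair (does one codeword prefix another?):
  B='00' vs G='001': prefix -- VIOLATION

NO -- this is NOT a valid prefix code. B (00) is a prefix of G (001).


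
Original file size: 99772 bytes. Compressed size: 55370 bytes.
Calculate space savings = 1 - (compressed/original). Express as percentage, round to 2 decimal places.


ratio = compressed/original = 55370/99772 = 0.554965
savings = 1 - ratio = 1 - 0.554965 = 0.445035
as a percentage: 0.445035 * 100 = 44.5%

Space savings = 1 - 55370/99772 = 44.5%


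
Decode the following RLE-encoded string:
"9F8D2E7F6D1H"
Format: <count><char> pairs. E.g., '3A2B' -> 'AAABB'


Expanding each <count><char> pair:
  9F -> 'FFFFFFFFF'
  8D -> 'DDDDDDDD'
  2E -> 'EE'
  7F -> 'FFFFFFF'
  6D -> 'DDDDDD'
  1H -> 'H'

Decoded = FFFFFFFFFDDDDDDDDEEFFFFFFFDDDDDDH


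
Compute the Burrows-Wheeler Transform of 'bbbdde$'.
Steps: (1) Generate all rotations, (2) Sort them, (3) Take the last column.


Rotations (sorted):
  0: $bbbdde -> last char: e
  1: bbbdde$ -> last char: $
  2: bbdde$b -> last char: b
  3: bdde$bb -> last char: b
  4: dde$bbb -> last char: b
  5: de$bbbd -> last char: d
  6: e$bbbdd -> last char: d


BWT = e$bbbdd


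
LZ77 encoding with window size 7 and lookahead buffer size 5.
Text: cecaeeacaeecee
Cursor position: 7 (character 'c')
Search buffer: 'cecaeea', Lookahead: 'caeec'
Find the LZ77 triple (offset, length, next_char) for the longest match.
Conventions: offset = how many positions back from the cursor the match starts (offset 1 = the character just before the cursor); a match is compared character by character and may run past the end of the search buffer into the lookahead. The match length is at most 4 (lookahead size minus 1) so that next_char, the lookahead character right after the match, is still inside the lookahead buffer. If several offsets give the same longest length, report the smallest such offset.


Try each offset into the search buffer:
  offset=1 (pos 6, char 'a'): match length 0
  offset=2 (pos 5, char 'e'): match length 0
  offset=3 (pos 4, char 'e'): match length 0
  offset=4 (pos 3, char 'a'): match length 0
  offset=5 (pos 2, char 'c'): match length 4
  offset=6 (pos 1, char 'e'): match length 0
  offset=7 (pos 0, char 'c'): match length 1
Longest match has length 4 at offset 5.
next_char = character at position 7 + 4 = 11 -> 'c'

Best match: offset=5, length=4 (matching 'caee' starting at position 2)
LZ77 triple: (5, 4, 'c')


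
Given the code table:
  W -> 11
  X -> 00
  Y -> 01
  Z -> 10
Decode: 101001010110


Decoding:
10 -> Z
10 -> Z
01 -> Y
01 -> Y
01 -> Y
10 -> Z


Result: ZZYYYZ


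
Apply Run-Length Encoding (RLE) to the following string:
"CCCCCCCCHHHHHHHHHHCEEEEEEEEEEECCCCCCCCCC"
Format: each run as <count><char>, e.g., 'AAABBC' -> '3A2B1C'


Scanning runs left to right:
  i=0: run of 'C' x 8 -> '8C'
  i=8: run of 'H' x 10 -> '10H'
  i=18: run of 'C' x 1 -> '1C'
  i=19: run of 'E' x 11 -> '11E'
  i=30: run of 'C' x 10 -> '10C'

RLE = 8C10H1C11E10C


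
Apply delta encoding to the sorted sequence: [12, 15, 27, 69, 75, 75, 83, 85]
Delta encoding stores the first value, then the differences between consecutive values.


First value: 12
Deltas:
  15 - 12 = 3
  27 - 15 = 12
  69 - 27 = 42
  75 - 69 = 6
  75 - 75 = 0
  83 - 75 = 8
  85 - 83 = 2


Delta encoded: [12, 3, 12, 42, 6, 0, 8, 2]


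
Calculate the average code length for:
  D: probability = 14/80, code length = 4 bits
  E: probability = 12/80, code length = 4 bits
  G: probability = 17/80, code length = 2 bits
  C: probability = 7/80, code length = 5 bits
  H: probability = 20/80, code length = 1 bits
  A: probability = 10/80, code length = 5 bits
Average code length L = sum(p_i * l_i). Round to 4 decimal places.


Weighted contributions p_i * l_i:
  D: (14/80) * 4 = 56/80
  E: (12/80) * 4 = 48/80
  G: (17/80) * 2 = 34/80
  C: (7/80) * 5 = 35/80
  H: (20/80) * 1 = 20/80
  A: (10/80) * 5 = 50/80
Sum = (56 + 48 + 34 + 35 + 20 + 50)/80 = 243/80

L = 243/80 = 3.0375 bits/symbol


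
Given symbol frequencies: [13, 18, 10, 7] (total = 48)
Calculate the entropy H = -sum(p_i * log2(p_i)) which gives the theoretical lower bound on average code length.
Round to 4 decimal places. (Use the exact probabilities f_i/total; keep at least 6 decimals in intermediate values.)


Per-symbol terms -p_i * log2(p_i) with p_i = f_i/48:
  p = 13/48 = 0.270833: log2(p) = -1.884523, -p*log2(p) = 0.510392
  p = 18/48 = 0.375000: log2(p) = -1.415037, -p*log2(p) = 0.530639
  p = 10/48 = 0.208333: log2(p) = -2.263034, -p*log2(p) = 0.471466
  p = 7/48 = 0.145833: log2(p) = -2.777608, -p*log2(p) = 0.405068
H = 0.510392 + 0.530639 + 0.471466 + 0.405068 = 1.917565

H = 1.9176 bits/symbol


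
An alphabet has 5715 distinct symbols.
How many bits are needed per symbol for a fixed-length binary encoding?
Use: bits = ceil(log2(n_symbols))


log2(5715) = 12.4805
Bracket: 2^12 = 4096 < 5715 <= 2^13 = 8192
So ceil(log2(5715)) = 13

bits = ceil(log2(5715)) = ceil(12.4805) = 13 bits


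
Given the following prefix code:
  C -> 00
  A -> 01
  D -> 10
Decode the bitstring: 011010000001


Decoding step by step:
Bits 01 -> A
Bits 10 -> D
Bits 10 -> D
Bits 00 -> C
Bits 00 -> C
Bits 01 -> A


Decoded message: ADDCCA


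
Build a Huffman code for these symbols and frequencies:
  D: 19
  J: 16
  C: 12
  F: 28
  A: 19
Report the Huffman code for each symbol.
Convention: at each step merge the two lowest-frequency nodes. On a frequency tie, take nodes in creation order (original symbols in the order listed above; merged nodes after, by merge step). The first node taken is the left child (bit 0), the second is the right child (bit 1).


Huffman tree construction:
Step 1: Merge C(12) + J(16) = 28
Step 2: Merge D(19) + A(19) = 38
Step 3: Merge F(28) + (C+J)(28) = 56
Step 4: Merge (D+A)(38) + (F+(C+J))(56) = 94
Read each symbol's code off the tree from the root (left child = 0, right child = 1).

Codes:
  D: 00 (length 2)
  J: 111 (length 3)
  C: 110 (length 3)
  F: 10 (length 2)
  A: 01 (length 2)
Average code length: 216/94 = 2.2979 bits/symbol


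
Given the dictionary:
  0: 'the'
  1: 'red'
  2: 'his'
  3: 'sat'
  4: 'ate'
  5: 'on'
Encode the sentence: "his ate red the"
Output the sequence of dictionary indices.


Look up each word in the dictionary:
  'his' -> 2
  'ate' -> 4
  'red' -> 1
  'the' -> 0

Encoded: [2, 4, 1, 0]


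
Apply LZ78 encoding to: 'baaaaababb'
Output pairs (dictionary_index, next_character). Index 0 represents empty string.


LZ78 encoding steps:
Dictionary: {0: ''}
Step 1: w='' (idx 0), next='b' -> output (0, 'b'), add 'b' as idx 1
Step 2: w='' (idx 0), next='a' -> output (0, 'a'), add 'a' as idx 2
Step 3: w='a' (idx 2), next='a' -> output (2, 'a'), add 'aa' as idx 3
Step 4: w='aa' (idx 3), next='b' -> output (3, 'b'), add 'aab' as idx 4
Step 5: w='a' (idx 2), next='b' -> output (2, 'b'), add 'ab' as idx 5
Step 6: w='b' (idx 1), end of input -> output (1, '')


Encoded: [(0, 'b'), (0, 'a'), (2, 'a'), (3, 'b'), (2, 'b'), (1, '')]


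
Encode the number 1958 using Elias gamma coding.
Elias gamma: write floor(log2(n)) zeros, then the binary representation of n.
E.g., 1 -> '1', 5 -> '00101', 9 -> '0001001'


num_bits = floor(log2(1958)) + 1 = 11
leading_zeros = num_bits - 1 = 10
binary(1958) = 11110100110

Elias gamma(1958) = '0000000000' + '11110100110' = 000000000011110100110 (21 bits)


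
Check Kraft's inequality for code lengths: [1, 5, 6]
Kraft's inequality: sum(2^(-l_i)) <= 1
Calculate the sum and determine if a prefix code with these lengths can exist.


Sum = 2^(-1) + 2^(-5) + 2^(-6)
    = 0.5 + 0.03125 + 0.015625
    = 35/64 = 0.546875
Since 0.546875 <= 1, Kraft's inequality IS satisfied.
A prefix code with these lengths CAN exist.

Kraft sum = 0.546875. Satisfied.


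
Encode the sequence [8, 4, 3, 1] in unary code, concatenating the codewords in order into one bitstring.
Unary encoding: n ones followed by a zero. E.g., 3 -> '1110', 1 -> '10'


Encode each number as n ones followed by a terminating 0:
  8 -> 111111110 (9 bits)
  4 -> 11110 (5 bits)
  3 -> 1110 (4 bits)
  1 -> 10 (2 bits)
Total length = 9 + 5 + 4 + 2 = 20 bits.

Unary([8, 4, 3, 1]) = 11111111011110111010 (20 bits)


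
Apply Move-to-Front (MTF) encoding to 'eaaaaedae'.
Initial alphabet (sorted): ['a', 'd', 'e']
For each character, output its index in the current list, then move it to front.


MTF encoding:
'e': index 2 in ['a', 'd', 'e'] -> ['e', 'a', 'd']
'a': index 1 in ['e', 'a', 'd'] -> ['a', 'e', 'd']
'a': index 0 in ['a', 'e', 'd'] -> ['a', 'e', 'd']
'a': index 0 in ['a', 'e', 'd'] -> ['a', 'e', 'd']
'a': index 0 in ['a', 'e', 'd'] -> ['a', 'e', 'd']
'e': index 1 in ['a', 'e', 'd'] -> ['e', 'a', 'd']
'd': index 2 in ['e', 'a', 'd'] -> ['d', 'e', 'a']
'a': index 2 in ['d', 'e', 'a'] -> ['a', 'd', 'e']
'e': index 2 in ['a', 'd', 'e'] -> ['e', 'a', 'd']


Output: [2, 1, 0, 0, 0, 1, 2, 2, 2]


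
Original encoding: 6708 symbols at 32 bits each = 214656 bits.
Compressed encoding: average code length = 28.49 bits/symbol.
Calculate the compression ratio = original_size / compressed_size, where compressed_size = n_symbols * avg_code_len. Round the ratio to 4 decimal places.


original_size = n_symbols * orig_bits = 6708 * 32 = 214656 bits
compressed_size = n_symbols * avg_code_len = 6708 * 28.49 = 191110.92 bits
ratio = original_size / compressed_size = 214656 / 191110.92 = 1.1232

Compression ratio = 1.1232


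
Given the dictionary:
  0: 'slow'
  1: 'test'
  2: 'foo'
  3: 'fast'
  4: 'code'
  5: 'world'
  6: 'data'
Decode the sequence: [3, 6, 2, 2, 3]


Look up each index in the dictionary:
  3 -> 'fast'
  6 -> 'data'
  2 -> 'foo'
  2 -> 'foo'
  3 -> 'fast'

Decoded: "fast data foo foo fast"


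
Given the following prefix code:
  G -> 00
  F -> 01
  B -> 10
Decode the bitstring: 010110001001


Decoding step by step:
Bits 01 -> F
Bits 01 -> F
Bits 10 -> B
Bits 00 -> G
Bits 10 -> B
Bits 01 -> F


Decoded message: FFBGBF


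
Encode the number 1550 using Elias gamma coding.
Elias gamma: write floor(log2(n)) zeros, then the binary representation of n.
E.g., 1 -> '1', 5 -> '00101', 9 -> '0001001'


num_bits = floor(log2(1550)) + 1 = 11
leading_zeros = num_bits - 1 = 10
binary(1550) = 11000001110

Elias gamma(1550) = '0000000000' + '11000001110' = 000000000011000001110 (21 bits)


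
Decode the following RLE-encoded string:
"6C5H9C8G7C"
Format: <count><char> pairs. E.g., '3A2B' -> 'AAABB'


Expanding each <count><char> pair:
  6C -> 'CCCCCC'
  5H -> 'HHHHH'
  9C -> 'CCCCCCCCC'
  8G -> 'GGGGGGGG'
  7C -> 'CCCCCCC'

Decoded = CCCCCCHHHHHCCCCCCCCCGGGGGGGGCCCCCCC


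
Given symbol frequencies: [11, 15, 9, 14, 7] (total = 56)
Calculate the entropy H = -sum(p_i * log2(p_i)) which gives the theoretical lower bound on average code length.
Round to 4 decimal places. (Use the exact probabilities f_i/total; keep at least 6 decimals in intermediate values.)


Per-symbol terms -p_i * log2(p_i) with p_i = f_i/56:
  p = 11/56 = 0.196429: log2(p) = -2.347923, -p*log2(p) = 0.461199
  p = 15/56 = 0.267857: log2(p) = -1.900464, -p*log2(p) = 0.509053
  p = 9/56 = 0.160714: log2(p) = -2.637430, -p*log2(p) = 0.423873
  p = 14/56 = 0.250000: log2(p) = -2.000000, -p*log2(p) = 0.500000
  p = 7/56 = 0.125000: log2(p) = -3.000000, -p*log2(p) = 0.375000
H = 0.461199 + 0.509053 + 0.423873 + 0.500000 + 0.375000 = 2.269125

H = 2.2691 bits/symbol
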